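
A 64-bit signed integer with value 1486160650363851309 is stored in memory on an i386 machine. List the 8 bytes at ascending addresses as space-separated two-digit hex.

2D D2 19 CC 3C E7 9F 14

1486160650363851309 in hexadecimal, padded to 64 bits, is 0x149FE73CCC19D22D.
Split into bytes (most-significant first): 14 9F E7 3C CC 19 D2 2D.
Little-endian stores the least-significant byte at the lowest address.
So at ascending addresses the bytes are 2D D2 19 CC 3C E7 9F 14.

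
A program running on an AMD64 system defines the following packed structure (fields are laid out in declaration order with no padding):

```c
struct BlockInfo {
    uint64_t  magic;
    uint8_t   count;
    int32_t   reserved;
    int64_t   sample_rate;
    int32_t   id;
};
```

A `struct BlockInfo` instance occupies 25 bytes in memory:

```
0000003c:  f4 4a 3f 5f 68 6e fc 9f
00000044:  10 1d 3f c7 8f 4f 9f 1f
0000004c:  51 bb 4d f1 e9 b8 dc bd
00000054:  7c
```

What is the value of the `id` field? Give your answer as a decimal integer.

2092817592

`id` follows `magic` (8 B), `count` (1 B), `reserved` (4 B), `sample_rate` (8 B), so it starts at offset 8 + 1 + 4 + 8 = 21 and occupies 4 bytes.
Bytes at offsets 21..24: B8 DC BD 7C.
Little-endian: lowest address holds the least-significant byte.
Reassemble most-significant byte first: 7C BD DC B8 → 0x7CBDDCB8.
0x7CBDDCB8 = 2092817592.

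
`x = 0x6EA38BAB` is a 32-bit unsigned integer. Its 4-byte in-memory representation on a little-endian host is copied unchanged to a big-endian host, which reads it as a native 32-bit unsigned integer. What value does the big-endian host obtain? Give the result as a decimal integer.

2878055278

Stored little-endian, the bytes at ascending addresses are AB 8B A3 6E.
Read back as big-endian, the last byte is least significant, giving 0xAB8BA36E.
0xAB8BA36E = 2878055278.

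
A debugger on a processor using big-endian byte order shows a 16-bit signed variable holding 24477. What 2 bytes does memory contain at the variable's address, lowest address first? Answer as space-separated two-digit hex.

24477 in hexadecimal, padded to 16 bits, is 0x5F9D.
Split into bytes (most-significant first): 5F 9D.
Big-endian stores the most-significant byte at the lowest address.
So the memory order matches the most-significant-first order: 5F 9D.

5F 9D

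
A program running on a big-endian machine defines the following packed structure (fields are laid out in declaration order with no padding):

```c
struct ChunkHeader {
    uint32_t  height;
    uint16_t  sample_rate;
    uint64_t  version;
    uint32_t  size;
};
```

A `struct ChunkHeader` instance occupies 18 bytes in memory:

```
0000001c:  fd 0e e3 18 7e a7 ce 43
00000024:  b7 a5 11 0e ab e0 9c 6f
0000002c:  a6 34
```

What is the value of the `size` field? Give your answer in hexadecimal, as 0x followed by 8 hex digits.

`size` follows `height` (4 B), `sample_rate` (2 B), `version` (8 B), so it starts at offset 4 + 2 + 8 = 14 and occupies 4 bytes.
Bytes at offsets 14..17: 9C 6F A6 34.
Big-endian stores the most-significant byte at the lowest address.
The bytes are already most-significant first: 0x9C6FA634.

0x9C6FA634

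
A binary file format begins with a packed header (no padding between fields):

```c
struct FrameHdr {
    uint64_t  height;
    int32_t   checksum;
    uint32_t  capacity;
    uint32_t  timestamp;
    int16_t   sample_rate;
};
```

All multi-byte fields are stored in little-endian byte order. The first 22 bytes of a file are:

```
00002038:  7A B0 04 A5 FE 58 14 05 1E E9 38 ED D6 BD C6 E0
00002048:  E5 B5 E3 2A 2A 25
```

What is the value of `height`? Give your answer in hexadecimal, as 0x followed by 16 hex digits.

0x051458FEA504B07A

`height` is the first field, at byte offset 0, occupying 8 bytes.
Bytes at offsets 0..7: 7A B0 04 A5 FE 58 14 05.
Little-endian stores the least-significant byte at the lowest address.
Reassemble most-significant byte first: 05 14 58 FE A5 04 B0 7A → 0x051458FEA504B07A.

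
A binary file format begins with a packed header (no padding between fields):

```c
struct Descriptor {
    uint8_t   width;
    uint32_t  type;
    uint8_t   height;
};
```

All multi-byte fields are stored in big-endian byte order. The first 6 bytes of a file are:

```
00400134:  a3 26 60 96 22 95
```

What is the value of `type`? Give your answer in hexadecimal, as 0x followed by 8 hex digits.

`type` follows `width` (1 byte), so it starts at byte offset 1 and occupies 4 bytes.
Bytes at offsets 1..4: 26 60 96 22.
Big-endian: lowest address holds the most-significant byte.
The bytes are already most-significant first: 0x26609622.

0x26609622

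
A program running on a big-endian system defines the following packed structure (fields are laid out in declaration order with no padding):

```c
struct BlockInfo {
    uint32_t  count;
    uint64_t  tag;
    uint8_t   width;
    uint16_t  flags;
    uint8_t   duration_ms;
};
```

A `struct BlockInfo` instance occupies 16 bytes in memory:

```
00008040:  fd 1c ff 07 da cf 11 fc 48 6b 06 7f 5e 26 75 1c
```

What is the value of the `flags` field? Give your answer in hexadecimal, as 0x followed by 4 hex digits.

0x2675

`flags` follows `count` (4 B), `tag` (8 B), `width` (1 B), so it starts at offset 4 + 8 + 1 = 13 and occupies 2 bytes.
Bytes at offsets 13..14: 26 75.
In big-endian order the high byte comes first in memory.
The bytes are already most-significant first: 0x2675.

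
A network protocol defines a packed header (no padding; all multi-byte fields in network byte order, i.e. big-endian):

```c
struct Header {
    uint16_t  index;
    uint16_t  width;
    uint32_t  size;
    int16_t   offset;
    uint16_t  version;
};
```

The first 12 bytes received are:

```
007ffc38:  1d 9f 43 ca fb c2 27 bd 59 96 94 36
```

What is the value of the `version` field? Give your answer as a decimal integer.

`version` follows `index` (2 B), `width` (2 B), `size` (4 B), `offset` (2 B), so it starts at offset 2 + 2 + 4 + 2 = 10 and occupies 2 bytes.
Bytes at offsets 10..11: 94 36.
Big-endian stores the most-significant byte at the lowest address.
The bytes are already most-significant first: 0x9436.
0x9436 = 37942.

37942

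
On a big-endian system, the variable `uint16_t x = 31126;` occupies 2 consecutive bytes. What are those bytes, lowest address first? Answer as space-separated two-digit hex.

31126 in hexadecimal, padded to 16 bits, is 0x7996.
Split into bytes (most-significant first): 79 96.
In big-endian order the high byte comes first in memory.
So the memory order matches the most-significant-first order: 79 96.

79 96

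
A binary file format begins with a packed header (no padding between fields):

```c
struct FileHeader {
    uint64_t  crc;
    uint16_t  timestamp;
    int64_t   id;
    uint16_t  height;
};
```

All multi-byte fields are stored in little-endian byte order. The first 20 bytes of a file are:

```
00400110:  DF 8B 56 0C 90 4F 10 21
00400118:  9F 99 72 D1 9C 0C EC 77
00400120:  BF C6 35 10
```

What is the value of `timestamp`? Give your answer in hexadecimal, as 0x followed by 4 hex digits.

`timestamp` follows `crc` (8 bytes), so it starts at byte offset 8 and occupies 2 bytes.
Bytes at offsets 8..9: 9F 99.
Little-endian stores the least-significant byte at the lowest address.
Reassemble most-significant byte first: 99 9F → 0x999F.

0x999F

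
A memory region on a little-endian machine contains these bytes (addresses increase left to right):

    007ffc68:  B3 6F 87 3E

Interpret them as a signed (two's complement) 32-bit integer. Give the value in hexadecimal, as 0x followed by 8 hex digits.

Little-endian: lowest address holds the least-significant byte.
Reassemble most-significant byte first: 3E 87 6F B3 → 0x3E876FB3.

0x3E876FB3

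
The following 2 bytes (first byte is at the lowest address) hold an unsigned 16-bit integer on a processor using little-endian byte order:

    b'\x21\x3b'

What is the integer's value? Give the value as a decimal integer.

Little-endian stores the least-significant byte at the lowest address.
Reassemble most-significant byte first: 3B 21 → 0x3B21.
0x3B21 = 15137.

15137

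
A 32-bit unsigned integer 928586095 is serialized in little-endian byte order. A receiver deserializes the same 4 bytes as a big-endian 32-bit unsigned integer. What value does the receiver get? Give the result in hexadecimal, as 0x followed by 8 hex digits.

0x6F195937

928586095 in 32-bit hexadecimal is 0x3759196F.
Stored little-endian, the bytes at ascending addresses are 6F 19 59 37.
Read back as big-endian, the last byte is least significant, giving 0x6F195937.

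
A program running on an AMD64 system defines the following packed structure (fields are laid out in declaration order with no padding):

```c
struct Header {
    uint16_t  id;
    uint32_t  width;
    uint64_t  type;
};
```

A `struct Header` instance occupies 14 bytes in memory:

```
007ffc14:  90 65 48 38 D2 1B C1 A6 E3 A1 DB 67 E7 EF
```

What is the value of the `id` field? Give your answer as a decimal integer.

`id` is the first field, at byte offset 0, occupying 2 bytes.
Bytes at offsets 0..1: 90 65.
Little-endian stores the least-significant byte at the lowest address.
Reassemble most-significant byte first: 65 90 → 0x6590.
0x6590 = 26000.

26000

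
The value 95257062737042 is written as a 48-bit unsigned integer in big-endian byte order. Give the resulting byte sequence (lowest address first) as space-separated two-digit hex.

56 A2 C3 63 04 92

95257062737042 in hexadecimal, padded to 48 bits, is 0x56A2C3630492.
Split into bytes (most-significant first): 56 A2 C3 63 04 92.
Big-endian stores the most-significant byte at the lowest address.
So the memory order matches the most-significant-first order: 56 A2 C3 63 04 92.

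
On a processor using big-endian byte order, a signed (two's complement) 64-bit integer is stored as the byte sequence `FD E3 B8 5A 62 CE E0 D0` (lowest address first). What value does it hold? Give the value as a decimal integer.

Big-endian: lowest address holds the most-significant byte.
The bytes are already most-significant first: 0xFDE3B85A62CEE0D0.
Top bit is set, so as a signed 64-bit value this is 0xFDE3B85A62CEE0D0 − 2^64 = -152075264056172336.

-152075264056172336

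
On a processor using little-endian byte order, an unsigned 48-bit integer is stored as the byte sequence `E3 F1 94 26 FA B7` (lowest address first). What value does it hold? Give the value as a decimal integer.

Little-endian stores the least-significant byte at the lowest address.
Reassemble most-significant byte first: B7 FA 26 94 F1 E3 → 0xB7FA2694F1E3.
0xB7FA2694F1E3 = 202285017002467.

202285017002467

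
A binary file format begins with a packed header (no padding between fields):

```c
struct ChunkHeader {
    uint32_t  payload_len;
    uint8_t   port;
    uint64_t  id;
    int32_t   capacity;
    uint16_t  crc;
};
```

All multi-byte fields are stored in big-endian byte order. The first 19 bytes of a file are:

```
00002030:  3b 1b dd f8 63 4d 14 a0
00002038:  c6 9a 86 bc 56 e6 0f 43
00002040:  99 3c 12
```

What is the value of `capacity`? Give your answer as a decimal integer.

-435207271

`capacity` follows `payload_len` (4 B), `port` (1 B), `id` (8 B), so it starts at offset 4 + 1 + 8 = 13 and occupies 4 bytes.
Bytes at offsets 13..16: E6 0F 43 99.
Big-endian stores the most-significant byte at the lowest address.
The bytes are already most-significant first: 0xE60F4399.
Top bit is set, so as a signed 32-bit value this is 0xE60F4399 − 2^32 = -435207271.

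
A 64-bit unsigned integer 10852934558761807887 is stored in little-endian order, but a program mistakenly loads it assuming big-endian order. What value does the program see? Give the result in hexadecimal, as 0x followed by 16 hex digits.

10852934558761807887 in 64-bit hexadecimal is 0x969D5E7AD98EF00F.
Stored little-endian, the bytes at ascending addresses are 0F F0 8E D9 7A 5E 9D 96.
Read back as big-endian, the last byte is least significant, giving 0x0FF08ED97A5E9D96.

0x0FF08ED97A5E9D96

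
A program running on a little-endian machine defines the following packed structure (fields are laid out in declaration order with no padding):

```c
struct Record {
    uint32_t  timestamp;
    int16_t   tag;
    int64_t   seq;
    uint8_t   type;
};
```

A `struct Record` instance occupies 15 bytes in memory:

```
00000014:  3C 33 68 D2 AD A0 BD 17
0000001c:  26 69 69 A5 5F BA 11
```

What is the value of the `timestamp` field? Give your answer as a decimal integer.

`timestamp` is the first field, at byte offset 0, occupying 4 bytes.
Bytes at offsets 0..3: 3C 33 68 D2.
In little-endian order the low byte comes first in memory.
Reassemble most-significant byte first: D2 68 33 3C → 0xD268333C.
0xD268333C = 3530044220.

3530044220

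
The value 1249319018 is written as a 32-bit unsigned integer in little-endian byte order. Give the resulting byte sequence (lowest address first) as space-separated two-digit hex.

6A 18 77 4A

1249319018 in hexadecimal, padded to 32 bits, is 0x4A77186A.
Split into bytes (most-significant first): 4A 77 18 6A.
Little-endian stores the least-significant byte at the lowest address.
So at ascending addresses the bytes are 6A 18 77 4A.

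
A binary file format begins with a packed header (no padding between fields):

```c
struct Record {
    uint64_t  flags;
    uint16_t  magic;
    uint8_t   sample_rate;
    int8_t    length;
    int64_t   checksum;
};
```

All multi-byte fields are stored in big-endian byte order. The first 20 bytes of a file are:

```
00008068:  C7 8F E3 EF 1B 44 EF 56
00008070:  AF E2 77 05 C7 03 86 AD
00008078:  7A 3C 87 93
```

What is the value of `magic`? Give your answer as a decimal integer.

45026

`magic` follows `flags` (8 bytes), so it starts at byte offset 8 and occupies 2 bytes.
Bytes at offsets 8..9: AF E2.
Big-endian: lowest address holds the most-significant byte.
The bytes are already most-significant first: 0xAFE2.
0xAFE2 = 45026.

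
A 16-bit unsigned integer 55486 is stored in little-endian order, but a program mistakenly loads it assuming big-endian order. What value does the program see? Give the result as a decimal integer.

48856

55486 in 16-bit hexadecimal is 0xD8BE.
Stored little-endian, the bytes at ascending addresses are BE D8.
Read back as big-endian, the last byte is least significant, giving 0xBED8.
0xBED8 = 48856.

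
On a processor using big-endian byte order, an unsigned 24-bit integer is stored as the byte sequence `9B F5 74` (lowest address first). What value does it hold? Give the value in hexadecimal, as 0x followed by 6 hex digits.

0x9BF574

In big-endian order the high byte comes first in memory.
The bytes are already most-significant first: 0x9BF574.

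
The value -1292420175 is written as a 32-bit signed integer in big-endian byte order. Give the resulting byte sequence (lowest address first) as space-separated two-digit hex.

Two's complement of -1292420175 in 32 bits: 1292420175 = 0x4D08C44F; invert → 0xB2F73BB0; add 1 → 0xB2F73BB1.
Split into bytes (most-significant first): B2 F7 3B B1.
In big-endian order the high byte comes first in memory.
So the memory order matches the most-significant-first order: B2 F7 3B B1.

B2 F7 3B B1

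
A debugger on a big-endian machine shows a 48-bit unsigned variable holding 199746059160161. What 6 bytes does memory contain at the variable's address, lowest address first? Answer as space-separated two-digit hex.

B5 AB 00 E6 CA 61

199746059160161 in hexadecimal, padded to 48 bits, is 0xB5AB00E6CA61.
Split into bytes (most-significant first): B5 AB 00 E6 CA 61.
Big-endian: lowest address holds the most-significant byte.
So the memory order matches the most-significant-first order: B5 AB 00 E6 CA 61.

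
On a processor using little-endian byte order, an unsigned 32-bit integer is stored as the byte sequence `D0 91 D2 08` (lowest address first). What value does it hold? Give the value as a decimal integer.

In little-endian order the low byte comes first in memory.
Reassemble most-significant byte first: 08 D2 91 D0 → 0x08D291D0.
0x08D291D0 = 148017616.

148017616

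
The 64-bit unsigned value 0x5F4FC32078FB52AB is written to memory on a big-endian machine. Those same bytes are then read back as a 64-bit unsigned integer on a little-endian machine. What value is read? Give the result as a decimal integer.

12345206021940268895

Stored big-endian, the bytes at ascending addresses are 5F 4F C3 20 78 FB 52 AB.
Read back as little-endian, the first byte is least significant, giving 0xAB52FB7820C34F5F.
0xAB52FB7820C34F5F = 12345206021940268895.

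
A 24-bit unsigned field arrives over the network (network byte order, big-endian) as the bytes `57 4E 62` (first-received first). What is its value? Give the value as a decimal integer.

Big-endian stores the most-significant byte at the lowest address.
The bytes are already most-significant first: 0x574E62.
0x574E62 = 5721698.

5721698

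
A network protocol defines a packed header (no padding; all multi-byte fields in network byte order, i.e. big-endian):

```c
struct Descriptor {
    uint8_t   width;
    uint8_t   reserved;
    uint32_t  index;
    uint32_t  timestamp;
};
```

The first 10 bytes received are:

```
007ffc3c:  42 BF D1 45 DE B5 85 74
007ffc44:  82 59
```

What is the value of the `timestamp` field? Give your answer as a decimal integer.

2239005273

`timestamp` follows `width` (1 B), `reserved` (1 B), `index` (4 B), so it starts at offset 1 + 1 + 4 = 6 and occupies 4 bytes.
Bytes at offsets 6..9: 85 74 82 59.
Big-endian: lowest address holds the most-significant byte.
The bytes are already most-significant first: 0x85748259.
0x85748259 = 2239005273.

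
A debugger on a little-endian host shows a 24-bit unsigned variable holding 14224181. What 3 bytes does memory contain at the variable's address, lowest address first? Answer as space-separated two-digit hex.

14224181 in hexadecimal, padded to 24 bits, is 0xD90B35.
Split into bytes (most-significant first): D9 0B 35.
Little-endian: lowest address holds the least-significant byte.
So at ascending addresses the bytes are 35 0B D9.

35 0B D9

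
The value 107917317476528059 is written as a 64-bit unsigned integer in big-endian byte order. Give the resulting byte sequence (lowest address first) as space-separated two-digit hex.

107917317476528059 in hexadecimal, padded to 64 bits, is 0x017F663A7D4D2FBB.
Split into bytes (most-significant first): 01 7F 66 3A 7D 4D 2F BB.
Big-endian stores the most-significant byte at the lowest address.
So the memory order matches the most-significant-first order: 01 7F 66 3A 7D 4D 2F BB.

01 7F 66 3A 7D 4D 2F BB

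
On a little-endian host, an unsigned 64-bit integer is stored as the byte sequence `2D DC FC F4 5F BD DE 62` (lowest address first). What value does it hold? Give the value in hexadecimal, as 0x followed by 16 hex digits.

0x62DEBD5FF4FCDC2D

Little-endian stores the least-significant byte at the lowest address.
Reassemble most-significant byte first: 62 DE BD 5F F4 FC DC 2D → 0x62DEBD5FF4FCDC2D.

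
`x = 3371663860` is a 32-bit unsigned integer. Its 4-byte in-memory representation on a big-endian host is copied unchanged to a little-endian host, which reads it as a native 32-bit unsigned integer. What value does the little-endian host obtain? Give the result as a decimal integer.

4102158280

3371663860 in 32-bit hexadecimal is 0xC8F781F4.
Stored big-endian, the bytes at ascending addresses are C8 F7 81 F4.
Read back as little-endian, the first byte is least significant, giving 0xF481F7C8.
0xF481F7C8 = 4102158280.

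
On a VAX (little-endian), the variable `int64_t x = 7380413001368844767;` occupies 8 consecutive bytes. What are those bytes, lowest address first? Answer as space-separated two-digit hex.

7380413001368844767 in hexadecimal, padded to 64 bits, is 0x666C7E858A43B9DF.
Split into bytes (most-significant first): 66 6C 7E 85 8A 43 B9 DF.
In little-endian order the low byte comes first in memory.
So at ascending addresses the bytes are DF B9 43 8A 85 7E 6C 66.

DF B9 43 8A 85 7E 6C 66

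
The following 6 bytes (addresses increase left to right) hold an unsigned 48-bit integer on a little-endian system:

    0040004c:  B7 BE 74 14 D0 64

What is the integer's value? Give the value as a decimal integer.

Little-endian stores the least-significant byte at the lowest address.
Reassemble most-significant byte first: 64 D0 14 74 BE B7 → 0x64D01474BEB7.
0x64D01474BEB7 = 110844859170487.

110844859170487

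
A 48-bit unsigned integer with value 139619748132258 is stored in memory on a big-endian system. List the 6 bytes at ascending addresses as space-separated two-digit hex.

139619748132258 in hexadecimal, padded to 48 bits, is 0x7EFBC17DB5A2.
Split into bytes (most-significant first): 7E FB C1 7D B5 A2.
Big-endian stores the most-significant byte at the lowest address.
So the memory order matches the most-significant-first order: 7E FB C1 7D B5 A2.

7E FB C1 7D B5 A2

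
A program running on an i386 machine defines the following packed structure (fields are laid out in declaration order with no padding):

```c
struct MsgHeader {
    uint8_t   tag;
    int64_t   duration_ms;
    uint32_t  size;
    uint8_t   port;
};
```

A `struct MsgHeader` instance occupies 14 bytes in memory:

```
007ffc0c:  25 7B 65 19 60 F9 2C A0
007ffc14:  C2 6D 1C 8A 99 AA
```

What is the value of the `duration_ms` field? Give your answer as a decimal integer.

`duration_ms` follows `tag` (1 byte), so it starts at byte offset 1 and occupies 8 bytes.
Bytes at offsets 1..8: 7B 65 19 60 F9 2C A0 C2.
In little-endian order the low byte comes first in memory.
Reassemble most-significant byte first: C2 A0 2C F9 60 19 65 7B → 0xC2A02CF96019657B.
Top bit is set, so as a signed 64-bit value this is 0xC2A02CF96019657B − 2^64 = -4422485384507071109.

-4422485384507071109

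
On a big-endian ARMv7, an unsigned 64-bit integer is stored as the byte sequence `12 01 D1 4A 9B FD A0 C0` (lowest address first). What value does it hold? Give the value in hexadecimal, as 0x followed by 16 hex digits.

Big-endian stores the most-significant byte at the lowest address.
The bytes are already most-significant first: 0x1201D14A9BFDA0C0.

0x1201D14A9BFDA0C0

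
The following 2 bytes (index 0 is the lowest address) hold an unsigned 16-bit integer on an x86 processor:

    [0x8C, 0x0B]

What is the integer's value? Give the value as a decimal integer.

2956

In little-endian order the low byte comes first in memory.
Reassemble most-significant byte first: 0B 8C → 0x0B8C.
0x0B8C = 2956.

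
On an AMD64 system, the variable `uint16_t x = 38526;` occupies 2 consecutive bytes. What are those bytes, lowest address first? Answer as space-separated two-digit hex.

7E 96

38526 in hexadecimal, padded to 16 bits, is 0x967E.
Split into bytes (most-significant first): 96 7E.
Little-endian stores the least-significant byte at the lowest address.
So at ascending addresses the bytes are 7E 96.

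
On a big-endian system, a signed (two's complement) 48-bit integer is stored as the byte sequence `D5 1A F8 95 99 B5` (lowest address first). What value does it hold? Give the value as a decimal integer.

Big-endian stores the most-significant byte at the lowest address.
The bytes are already most-significant first: 0xD51AF89599B5.
Top bit is set, so as a signed 48-bit value this is 0xD51AF89599B5 − 2^48 = -47163160290891.

-47163160290891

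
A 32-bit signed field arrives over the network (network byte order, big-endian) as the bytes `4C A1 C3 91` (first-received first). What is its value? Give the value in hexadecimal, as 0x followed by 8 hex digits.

0x4CA1C391

Big-endian stores the most-significant byte at the lowest address.
The bytes are already most-significant first: 0x4CA1C391.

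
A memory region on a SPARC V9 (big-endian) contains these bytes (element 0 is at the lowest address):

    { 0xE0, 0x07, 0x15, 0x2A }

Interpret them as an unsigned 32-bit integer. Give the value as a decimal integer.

Big-endian: lowest address holds the most-significant byte.
The bytes are already most-significant first: 0xE007152A.
0xE007152A = 3758560554.

3758560554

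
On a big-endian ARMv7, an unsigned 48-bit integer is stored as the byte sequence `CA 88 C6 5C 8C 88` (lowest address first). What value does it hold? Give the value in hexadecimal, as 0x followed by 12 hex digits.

Big-endian stores the most-significant byte at the lowest address.
The bytes are already most-significant first: 0xCA88C65C8C88.

0xCA88C65C8C88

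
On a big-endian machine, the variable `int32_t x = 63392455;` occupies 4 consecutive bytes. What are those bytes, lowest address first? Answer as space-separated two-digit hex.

63392455 in hexadecimal, padded to 32 bits, is 0x03C74AC7.
Split into bytes (most-significant first): 03 C7 4A C7.
Big-endian stores the most-significant byte at the lowest address.
So the memory order matches the most-significant-first order: 03 C7 4A C7.

03 C7 4A C7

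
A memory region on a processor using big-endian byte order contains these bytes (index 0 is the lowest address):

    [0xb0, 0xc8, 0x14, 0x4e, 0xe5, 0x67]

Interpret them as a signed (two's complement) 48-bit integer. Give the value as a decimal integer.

-87101596048025

Big-endian stores the most-significant byte at the lowest address.
The bytes are already most-significant first: 0xB0C8144EE567.
Top bit is set, so as a signed 48-bit value this is 0xB0C8144EE567 − 2^48 = -87101596048025.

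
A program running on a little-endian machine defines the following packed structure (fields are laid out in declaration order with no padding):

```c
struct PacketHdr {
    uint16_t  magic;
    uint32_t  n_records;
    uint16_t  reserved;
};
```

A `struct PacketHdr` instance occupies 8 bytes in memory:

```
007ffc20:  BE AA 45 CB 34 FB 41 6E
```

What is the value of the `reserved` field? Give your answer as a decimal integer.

`reserved` follows `magic` (2 B), `n_records` (4 B), so it starts at offset 2 + 4 = 6 and occupies 2 bytes.
Bytes at offsets 6..7: 41 6E.
Little-endian stores the least-significant byte at the lowest address.
Reassemble most-significant byte first: 6E 41 → 0x6E41.
0x6E41 = 28225.

28225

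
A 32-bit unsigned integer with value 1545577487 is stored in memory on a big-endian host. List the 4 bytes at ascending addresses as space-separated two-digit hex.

5C 1F A4 0F

1545577487 in hexadecimal, padded to 32 bits, is 0x5C1FA40F.
Split into bytes (most-significant first): 5C 1F A4 0F.
Big-endian: lowest address holds the most-significant byte.
So the memory order matches the most-significant-first order: 5C 1F A4 0F.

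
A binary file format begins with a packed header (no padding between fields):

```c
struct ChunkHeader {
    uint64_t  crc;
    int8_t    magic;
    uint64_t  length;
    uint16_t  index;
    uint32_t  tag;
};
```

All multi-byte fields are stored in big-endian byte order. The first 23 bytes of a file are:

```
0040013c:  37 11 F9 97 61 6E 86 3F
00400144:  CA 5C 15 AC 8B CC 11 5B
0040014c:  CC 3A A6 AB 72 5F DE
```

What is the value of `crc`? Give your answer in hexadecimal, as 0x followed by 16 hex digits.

0x3711F997616E863F

`crc` is the first field, at byte offset 0, occupying 8 bytes.
Bytes at offsets 0..7: 37 11 F9 97 61 6E 86 3F.
In big-endian order the high byte comes first in memory.
The bytes are already most-significant first: 0x3711F997616E863F.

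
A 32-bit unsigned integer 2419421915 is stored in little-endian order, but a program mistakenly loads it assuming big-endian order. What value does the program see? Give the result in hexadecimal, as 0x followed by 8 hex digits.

0xDB723590

2419421915 in 32-bit hexadecimal is 0x903572DB.
Stored little-endian, the bytes at ascending addresses are DB 72 35 90.
Read back as big-endian, the last byte is least significant, giving 0xDB723590.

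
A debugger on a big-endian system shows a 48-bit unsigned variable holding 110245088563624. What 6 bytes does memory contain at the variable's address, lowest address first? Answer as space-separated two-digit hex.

110245088563624 in hexadecimal, padded to 48 bits, is 0x64446F5791A8.
Split into bytes (most-significant first): 64 44 6F 57 91 A8.
Big-endian: lowest address holds the most-significant byte.
So the memory order matches the most-significant-first order: 64 44 6F 57 91 A8.

64 44 6F 57 91 A8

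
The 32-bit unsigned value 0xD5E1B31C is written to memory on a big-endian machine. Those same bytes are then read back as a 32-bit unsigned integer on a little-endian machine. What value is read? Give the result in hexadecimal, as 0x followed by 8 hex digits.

Stored big-endian, the bytes at ascending addresses are D5 E1 B3 1C.
Read back as little-endian, the first byte is least significant, giving 0x1CB3E1D5.

0x1CB3E1D5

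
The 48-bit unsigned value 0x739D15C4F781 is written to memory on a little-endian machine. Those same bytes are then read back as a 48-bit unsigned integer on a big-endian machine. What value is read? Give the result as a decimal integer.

Stored little-endian, the bytes at ascending addresses are 81 F7 C4 15 9D 73.
Read back as big-endian, the last byte is least significant, giving 0x81F7C4159D73.
0x81F7C4159D73 = 142901146656115.

142901146656115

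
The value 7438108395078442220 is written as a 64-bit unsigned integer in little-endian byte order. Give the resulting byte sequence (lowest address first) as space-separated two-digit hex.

7438108395078442220 in hexadecimal, padded to 64 bits, is 0x6739782D31805CEC.
Split into bytes (most-significant first): 67 39 78 2D 31 80 5C EC.
Little-endian: lowest address holds the least-significant byte.
So at ascending addresses the bytes are EC 5C 80 31 2D 78 39 67.

EC 5C 80 31 2D 78 39 67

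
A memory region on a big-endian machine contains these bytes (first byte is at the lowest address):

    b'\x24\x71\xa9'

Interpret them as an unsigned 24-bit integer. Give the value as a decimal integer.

2388393

Big-endian stores the most-significant byte at the lowest address.
The bytes are already most-significant first: 0x2471A9.
0x2471A9 = 2388393.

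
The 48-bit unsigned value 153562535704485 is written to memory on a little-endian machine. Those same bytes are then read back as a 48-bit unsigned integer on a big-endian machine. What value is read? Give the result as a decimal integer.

153562535704485 in 48-bit hexadecimal is 0x8BAA106437A5.
Stored little-endian, the bytes at ascending addresses are A5 37 64 10 AA 8B.
Read back as big-endian, the last byte is least significant, giving 0xA5376410AA8B.
0xA5376410AA8B = 181657320598155.

181657320598155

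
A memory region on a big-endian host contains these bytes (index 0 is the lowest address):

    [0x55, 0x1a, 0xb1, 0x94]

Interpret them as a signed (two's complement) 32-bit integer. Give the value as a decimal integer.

In big-endian order the high byte comes first in memory.
The bytes are already most-significant first: 0x551AB194.
0x551AB194 = 1427812756.

1427812756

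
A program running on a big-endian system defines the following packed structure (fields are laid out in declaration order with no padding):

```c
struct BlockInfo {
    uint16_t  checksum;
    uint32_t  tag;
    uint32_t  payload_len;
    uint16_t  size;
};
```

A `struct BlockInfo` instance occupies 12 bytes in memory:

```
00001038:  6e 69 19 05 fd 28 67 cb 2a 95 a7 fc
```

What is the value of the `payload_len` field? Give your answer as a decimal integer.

1741367957

`payload_len` follows `checksum` (2 B), `tag` (4 B), so it starts at offset 2 + 4 = 6 and occupies 4 bytes.
Bytes at offsets 6..9: 67 CB 2A 95.
Big-endian: lowest address holds the most-significant byte.
The bytes are already most-significant first: 0x67CB2A95.
0x67CB2A95 = 1741367957.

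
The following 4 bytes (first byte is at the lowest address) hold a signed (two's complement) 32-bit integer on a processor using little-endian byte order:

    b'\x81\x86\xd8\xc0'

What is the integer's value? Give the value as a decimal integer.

-1059551615

In little-endian order the low byte comes first in memory.
Reassemble most-significant byte first: C0 D8 86 81 → 0xC0D88681.
Top bit is set, so as a signed 32-bit value this is 0xC0D88681 − 2^32 = -1059551615.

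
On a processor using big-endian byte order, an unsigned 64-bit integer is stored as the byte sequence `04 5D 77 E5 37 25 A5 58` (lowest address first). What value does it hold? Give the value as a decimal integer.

314539375342232920

Big-endian: lowest address holds the most-significant byte.
The bytes are already most-significant first: 0x045D77E53725A558.
0x045D77E53725A558 = 314539375342232920.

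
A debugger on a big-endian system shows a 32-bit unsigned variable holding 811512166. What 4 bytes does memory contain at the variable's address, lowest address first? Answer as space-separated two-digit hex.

30 5E B1 66

811512166 in hexadecimal, padded to 32 bits, is 0x305EB166.
Split into bytes (most-significant first): 30 5E B1 66.
Big-endian stores the most-significant byte at the lowest address.
So the memory order matches the most-significant-first order: 30 5E B1 66.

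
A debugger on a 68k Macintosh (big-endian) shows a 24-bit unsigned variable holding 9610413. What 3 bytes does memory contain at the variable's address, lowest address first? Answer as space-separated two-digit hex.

9610413 in hexadecimal, padded to 24 bits, is 0x92A4AD.
Split into bytes (most-significant first): 92 A4 AD.
Big-endian stores the most-significant byte at the lowest address.
So the memory order matches the most-significant-first order: 92 A4 AD.

92 A4 AD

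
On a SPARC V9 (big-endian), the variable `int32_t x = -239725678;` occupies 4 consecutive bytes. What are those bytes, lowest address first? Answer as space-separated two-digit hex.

F1 B6 13 92

Two's complement of -239725678 in 32 bits: 239725678 = 0x0E49EC6E; invert → 0xF1B61391; add 1 → 0xF1B61392.
Split into bytes (most-significant first): F1 B6 13 92.
Big-endian: lowest address holds the most-significant byte.
So the memory order matches the most-significant-first order: F1 B6 13 92.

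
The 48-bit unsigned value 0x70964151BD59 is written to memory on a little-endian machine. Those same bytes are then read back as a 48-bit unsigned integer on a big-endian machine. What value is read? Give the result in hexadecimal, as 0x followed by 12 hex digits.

0x59BD51419670

Stored little-endian, the bytes at ascending addresses are 59 BD 51 41 96 70.
Read back as big-endian, the last byte is least significant, giving 0x59BD51419670.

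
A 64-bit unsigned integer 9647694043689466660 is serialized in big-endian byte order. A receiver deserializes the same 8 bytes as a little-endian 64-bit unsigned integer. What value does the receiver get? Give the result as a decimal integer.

9647694043689466660 in 64-bit hexadecimal is 0x85E37E9DF7C33B24.
Stored big-endian, the bytes at ascending addresses are 85 E3 7E 9D F7 C3 3B 24.
Read back as little-endian, the first byte is least significant, giving 0x243BC3F79D7EE385.
0x243BC3F79D7EE385 = 2610895877258011525.

2610895877258011525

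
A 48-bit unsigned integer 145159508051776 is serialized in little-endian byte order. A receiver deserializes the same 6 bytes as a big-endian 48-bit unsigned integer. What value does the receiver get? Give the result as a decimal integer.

71227361461636

145159508051776 in 48-bit hexadecimal is 0x840594E9C740.
Stored little-endian, the bytes at ascending addresses are 40 C7 E9 94 05 84.
Read back as big-endian, the last byte is least significant, giving 0x40C7E9940584.
0x40C7E9940584 = 71227361461636.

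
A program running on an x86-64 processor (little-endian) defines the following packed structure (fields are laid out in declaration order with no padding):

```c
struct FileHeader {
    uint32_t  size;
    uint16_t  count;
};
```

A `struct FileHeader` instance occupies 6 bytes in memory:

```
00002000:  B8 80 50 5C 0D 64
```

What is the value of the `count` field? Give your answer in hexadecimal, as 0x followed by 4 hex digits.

0x640D

`count` follows `size` (4 bytes), so it starts at byte offset 4 and occupies 2 bytes.
Bytes at offsets 4..5: 0D 64.
In little-endian order the low byte comes first in memory.
Reassemble most-significant byte first: 64 0D → 0x640D.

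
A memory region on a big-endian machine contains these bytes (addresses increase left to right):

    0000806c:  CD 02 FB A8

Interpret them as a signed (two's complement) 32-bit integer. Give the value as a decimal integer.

-855442520

In big-endian order the high byte comes first in memory.
The bytes are already most-significant first: 0xCD02FBA8.
Top bit is set, so as a signed 32-bit value this is 0xCD02FBA8 − 2^32 = -855442520.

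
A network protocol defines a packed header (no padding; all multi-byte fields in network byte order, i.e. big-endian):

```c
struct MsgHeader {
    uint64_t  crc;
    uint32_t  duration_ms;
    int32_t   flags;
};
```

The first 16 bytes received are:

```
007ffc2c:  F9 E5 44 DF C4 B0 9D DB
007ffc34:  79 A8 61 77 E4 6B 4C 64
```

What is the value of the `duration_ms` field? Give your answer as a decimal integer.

`duration_ms` follows `crc` (8 bytes), so it starts at byte offset 8 and occupies 4 bytes.
Bytes at offsets 8..11: 79 A8 61 77.
Big-endian: lowest address holds the most-significant byte.
The bytes are already most-significant first: 0x79A86177.
0x79A86177 = 2041078135.

2041078135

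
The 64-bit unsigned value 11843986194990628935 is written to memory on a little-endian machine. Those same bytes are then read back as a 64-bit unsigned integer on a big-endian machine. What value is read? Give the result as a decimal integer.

5116102601440124580

11843986194990628935 in 64-bit hexadecimal is 0xA45E4AB1350C0047.
Stored little-endian, the bytes at ascending addresses are 47 00 0C 35 B1 4A 5E A4.
Read back as big-endian, the last byte is least significant, giving 0x47000C35B14A5EA4.
0x47000C35B14A5EA4 = 5116102601440124580.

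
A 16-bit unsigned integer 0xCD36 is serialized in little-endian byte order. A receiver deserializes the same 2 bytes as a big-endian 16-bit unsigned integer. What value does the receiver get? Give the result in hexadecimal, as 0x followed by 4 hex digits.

Stored little-endian, the bytes at ascending addresses are 36 CD.
Read back as big-endian, the last byte is least significant, giving 0x36CD.

0x36CD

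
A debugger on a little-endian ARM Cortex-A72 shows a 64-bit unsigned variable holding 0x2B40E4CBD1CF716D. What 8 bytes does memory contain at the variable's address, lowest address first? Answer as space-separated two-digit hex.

Split into bytes (most-significant first): 2B 40 E4 CB D1 CF 71 6D.
Little-endian: lowest address holds the least-significant byte.
So at ascending addresses the bytes are 6D 71 CF D1 CB E4 40 2B.

6D 71 CF D1 CB E4 40 2B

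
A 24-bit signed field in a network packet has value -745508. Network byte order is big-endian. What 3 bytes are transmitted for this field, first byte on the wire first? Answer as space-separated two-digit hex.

F4 9F DC

Two's complement of -745508 in 24 bits: 745508 = 0x0B6024; invert → 0xF49FDB; add 1 → 0xF49FDC.
Split into bytes (most-significant first): F4 9F DC.
Big-endian: lowest address holds the most-significant byte.
So the memory order matches the most-significant-first order: F4 9F DC.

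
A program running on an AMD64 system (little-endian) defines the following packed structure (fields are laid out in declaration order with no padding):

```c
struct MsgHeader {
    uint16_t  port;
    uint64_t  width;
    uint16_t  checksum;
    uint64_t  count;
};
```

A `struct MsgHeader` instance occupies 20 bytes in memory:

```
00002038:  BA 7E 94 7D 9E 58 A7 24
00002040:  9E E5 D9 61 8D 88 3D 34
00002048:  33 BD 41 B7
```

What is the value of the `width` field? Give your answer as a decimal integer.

`width` follows `port` (2 bytes), so it starts at byte offset 2 and occupies 8 bytes.
Bytes at offsets 2..9: 94 7D 9E 58 A7 24 9E E5.
Little-endian stores the least-significant byte at the lowest address.
Reassemble most-significant byte first: E5 9E 24 A7 58 9E 7D 94 → 0xE59E24A7589E7D94.
0xE59E24A7589E7D94 = 16545702382170701204.

16545702382170701204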